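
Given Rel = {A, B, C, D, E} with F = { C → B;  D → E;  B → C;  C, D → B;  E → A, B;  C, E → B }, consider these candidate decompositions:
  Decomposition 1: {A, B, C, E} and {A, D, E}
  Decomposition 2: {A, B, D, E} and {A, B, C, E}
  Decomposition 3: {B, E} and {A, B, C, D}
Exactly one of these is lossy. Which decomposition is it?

Decomposition 3

Decomposition 1: common = {A, E}, closure = {A, B, C, E} → lossless.
Decomposition 2: common = {A, B, E}, closure = {A, B, C, E} → lossless.
Decomposition 3: common = {B}, closure = {B, C} → lossy.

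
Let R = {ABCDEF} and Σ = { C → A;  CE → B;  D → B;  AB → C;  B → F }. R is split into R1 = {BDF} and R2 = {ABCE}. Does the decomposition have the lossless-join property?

Common attributes: R1 ∩ R2 = {B}.
Closure of {B}: B → F applies, adding F. So (B)⁺ = {BF}.
The closure contains neither all of R1 = {BDF} nor all of R2 = {ABCE}, so the common attributes are not a superkey of either fragment. The join is lossy.

No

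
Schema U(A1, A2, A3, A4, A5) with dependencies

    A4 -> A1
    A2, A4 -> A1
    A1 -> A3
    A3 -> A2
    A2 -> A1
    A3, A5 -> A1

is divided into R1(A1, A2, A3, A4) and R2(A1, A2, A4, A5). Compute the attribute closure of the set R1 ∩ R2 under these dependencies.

A1, A2, A3, A4

R1 ∩ R2 = {A1, A2, A4}.
A1 → A3 applies, adding A3
Closure: {A1, A2, A3, A4}.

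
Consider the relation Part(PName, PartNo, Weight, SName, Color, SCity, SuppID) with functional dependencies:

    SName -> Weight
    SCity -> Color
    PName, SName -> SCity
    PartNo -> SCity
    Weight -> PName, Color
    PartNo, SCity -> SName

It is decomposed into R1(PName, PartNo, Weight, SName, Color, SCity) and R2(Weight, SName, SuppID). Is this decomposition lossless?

No

Common attributes: R1 ∩ R2 = {Weight, SName}.
Closure of {Weight, SName}: Weight → PName, Color applies, adding PName, Color; PName, SName → SCity applies, adding SCity. So (Weight, SName)⁺ = {PName, Weight, SName, Color, SCity}.
The closure contains neither all of R1 = {PName, PartNo, Weight, SName, Color, SCity} nor all of R2 = {Weight, SName, SuppID}, so the common attributes are not a superkey of either fragment. The join is lossy.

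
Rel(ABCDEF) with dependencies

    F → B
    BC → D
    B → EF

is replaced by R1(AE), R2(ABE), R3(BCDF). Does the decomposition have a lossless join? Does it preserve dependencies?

lossy but dependency-preserving

Lossless test (chase): Rows 2 and 3 agree on B; apply B→EF and equate their EF entries. No row becomes fully distinguished — the join is lossy.
Dependency preservation: B → EF is not contained in any single fragment, but the restricted closure of its left-hand side across the fragments still reaches the right-hand side; the remaining FDs each lie inside some fragment. All dependencies are preserved.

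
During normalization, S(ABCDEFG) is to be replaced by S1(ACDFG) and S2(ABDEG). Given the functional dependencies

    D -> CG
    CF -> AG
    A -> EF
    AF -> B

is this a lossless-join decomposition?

Common attributes: S1 ∩ S2 = {ADG}.
Closure of {ADG}: D → CG applies, adding C; A → EF applies, adding EF; AF → B applies, adding B. So (ADG)⁺ = {ABCDEFG}.
This closure contains every attribute of S1, so S1 ∩ S2 → S1. The join is lossless.

Yes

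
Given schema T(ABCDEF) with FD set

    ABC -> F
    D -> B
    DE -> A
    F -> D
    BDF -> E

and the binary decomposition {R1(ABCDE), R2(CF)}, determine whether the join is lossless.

No

Common attributes: R1 ∩ R2 = {C}.
No dependency enlarges {C}, so (C)⁺ = {C}.
The closure contains neither all of R1 = {ABCDE} nor all of R2 = {CF}, so the common attributes are not a superkey of either fragment. The join is lossy.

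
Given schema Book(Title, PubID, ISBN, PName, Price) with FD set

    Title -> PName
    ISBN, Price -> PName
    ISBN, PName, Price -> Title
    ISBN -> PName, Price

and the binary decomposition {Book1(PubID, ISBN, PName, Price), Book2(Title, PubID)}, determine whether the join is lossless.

No

Common attributes: Book1 ∩ Book2 = {PubID}.
No dependency enlarges {PubID}, so (PubID)⁺ = {PubID}.
The closure contains neither all of Book1 = {PubID, ISBN, PName, Price} nor all of Book2 = {Title, PubID}, so the common attributes are not a superkey of either fragment. The join is lossy.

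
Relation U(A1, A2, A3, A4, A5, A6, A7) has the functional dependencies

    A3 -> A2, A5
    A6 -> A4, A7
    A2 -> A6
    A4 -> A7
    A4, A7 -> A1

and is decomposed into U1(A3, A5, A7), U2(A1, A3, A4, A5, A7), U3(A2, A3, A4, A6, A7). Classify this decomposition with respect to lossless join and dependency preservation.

Lossless test (chase): Rows 1 and 2 agree on A3; apply A3→A2, A5 and equate their A2, A5 entries. Rows 1 and 3 agree on A3; apply A3→A2, A5 and equate their A2, A5 entries. Rows 1 and 2 agree on A2; apply A2→A6 and equate their A6 entries. Rows 1 and 3 agree on A2; apply A2→A6 and equate their A6 entries. Rows 2 and 3 agree on A4, A7; apply A4, A7→A1 and equate their A1 entries. Rows 1 and 2 agree on A6; apply A6→A4, A7 and equate their A4, A7 entries. Rows 1 and 2 agree on A4, A7; apply A4, A7→A1 and equate their A1 entries. Row 1 is now all distinguished symbols — the join is lossless.
Dependency preservation: A3 → A2, A5 is not contained in any single fragment, but the restricted closure of its left-hand side across the fragments still reaches the right-hand side; the remaining FDs each lie inside some fragment. All dependencies are preserved.

lossless and dependency-preserving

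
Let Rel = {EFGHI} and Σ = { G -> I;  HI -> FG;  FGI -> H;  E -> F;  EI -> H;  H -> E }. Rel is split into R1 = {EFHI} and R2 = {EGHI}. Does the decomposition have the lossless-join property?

Common attributes: R1 ∩ R2 = {EHI}.
Closure of {EHI}: HI → FG applies, adding FG. So (EHI)⁺ = {EFGHI}.
This closure contains every attribute of R1, so R1 ∩ R2 → R1. The join is lossless.

Yes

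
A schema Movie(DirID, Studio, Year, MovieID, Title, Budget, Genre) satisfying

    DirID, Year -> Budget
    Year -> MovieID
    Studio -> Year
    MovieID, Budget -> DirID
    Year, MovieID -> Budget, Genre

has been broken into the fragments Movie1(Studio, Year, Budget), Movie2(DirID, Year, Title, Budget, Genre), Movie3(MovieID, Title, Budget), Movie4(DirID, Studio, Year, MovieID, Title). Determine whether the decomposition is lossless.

Yes

Chase test. Columns are DirID, Studio, Year, MovieID, Title, Budget, Genre; row i has aⱼ where attribute j ∈ Moviei, else bᵢⱼ.
Initial tableau (one row per fragment):
  row 1: b11 a2 a3 b14 b15 a6 b17
  row 2: a1 b22 a3 b24 a5 a6 a7
  row 3: b31 b32 b33 a4 a5 a6 b37
  row 4: a1 a2 a3 a4 a5 b46 b47
Rows 2 and 4 agree on DirID, Year; apply DirID, Year→Budget and equate their Budget entries.
Rows 1 and 2 agree on Year; apply Year→MovieID and equate their MovieID entries.
Rows 1 and 4 agree on Year; apply Year→MovieID and equate their MovieID entries.
Rows 1 and 2 agree on MovieID, Budget; apply MovieID, Budget→DirID and equate their DirID entries.
Rows 1 and 3 agree on MovieID, Budget; apply MovieID, Budget→DirID and equate their DirID entries.
Rows 1 and 2 agree on Year, MovieID; apply Year, MovieID→Budget, Genre and equate their Budget, Genre entries.
Rows 1 and 4 agree on Year, MovieID; apply Year, MovieID→Budget, Genre and equate their Budget, Genre entries.
Row 4 is now all distinguished symbols — the join is lossless.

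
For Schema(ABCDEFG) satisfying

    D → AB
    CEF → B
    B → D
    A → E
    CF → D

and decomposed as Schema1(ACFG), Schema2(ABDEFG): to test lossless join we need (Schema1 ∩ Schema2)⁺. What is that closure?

Schema1 ∩ Schema2 = {AFG}.
A → E applies, adding E
Closure: {AEFG}.

AEFG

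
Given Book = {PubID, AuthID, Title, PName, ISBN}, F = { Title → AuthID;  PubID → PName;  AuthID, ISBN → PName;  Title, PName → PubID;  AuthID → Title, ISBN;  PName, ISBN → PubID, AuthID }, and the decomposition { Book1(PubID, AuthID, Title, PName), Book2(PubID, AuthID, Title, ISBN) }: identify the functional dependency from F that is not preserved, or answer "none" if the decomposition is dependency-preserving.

PName, ISBN → PubID, AuthID

Check PName, ISBN → PubID, AuthID: no single fragment contains all of {PubID, AuthID, PName, ISBN}, and the restricted closure of {PName, ISBN} across the fragments never reaches {PubID, AuthID}.
Title → AuthID is preserved.
PubID → PName is preserved.
AuthID, ISBN → PName is preserved.
Title, PName → PubID is preserved.
AuthID → Title, ISBN is preserved.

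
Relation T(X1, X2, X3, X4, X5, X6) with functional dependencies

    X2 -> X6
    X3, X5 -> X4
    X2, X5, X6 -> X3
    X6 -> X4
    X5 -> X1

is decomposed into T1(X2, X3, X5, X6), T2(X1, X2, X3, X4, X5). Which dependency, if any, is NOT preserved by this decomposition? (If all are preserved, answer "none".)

X6 -> X4

Check X6 → X4: no single fragment contains all of {X4, X6}, and the restricted closure of {X6} across the fragments never reaches {X4}.
X2 → X6 is preserved.
X3, X5 → X4 is preserved.
X2, X5, X6 → X3 is preserved.
X5 → X1 is preserved.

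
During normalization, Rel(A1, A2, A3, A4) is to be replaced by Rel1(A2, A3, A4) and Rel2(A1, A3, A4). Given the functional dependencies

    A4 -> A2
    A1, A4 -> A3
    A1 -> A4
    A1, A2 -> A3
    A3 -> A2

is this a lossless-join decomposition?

Yes

Common attributes: Rel1 ∩ Rel2 = {A3, A4}.
Closure of {A3, A4}: A4 → A2 applies, adding A2. So (A3, A4)⁺ = {A2, A3, A4}.
This closure contains every attribute of Rel1, so Rel1 ∩ Rel2 → Rel1. The join is lossless.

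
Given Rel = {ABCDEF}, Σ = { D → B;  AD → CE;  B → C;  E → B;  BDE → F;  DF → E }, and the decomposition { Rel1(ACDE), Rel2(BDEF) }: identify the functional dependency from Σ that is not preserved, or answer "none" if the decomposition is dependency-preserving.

B → C

Check B → C: no single fragment contains all of {BC}, and the restricted closure of {B} across the fragments never reaches {C}.
D → B is preserved.
AD → CE is preserved.
E → B is preserved.
BDE → F is preserved.
DF → E is preserved.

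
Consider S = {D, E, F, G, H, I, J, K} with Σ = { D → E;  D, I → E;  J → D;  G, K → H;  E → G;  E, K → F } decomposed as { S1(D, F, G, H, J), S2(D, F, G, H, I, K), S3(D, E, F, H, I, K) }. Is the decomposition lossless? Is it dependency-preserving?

Lossless test (chase): Rows 1 and 2 agree on D; apply D→E and equate their E entries. Rows 1 and 3 agree on D; apply D→E and equate their E entries. Rows 1 and 3 agree on E; apply E→G and equate their G entries. No row becomes fully distinguished — the join is lossy.
Dependency preservation: the restricted closure of {E} across the fragments never reaches {G}, so E → G cannot be enforced without a join — not preserved.

lossy and not dependency-preserving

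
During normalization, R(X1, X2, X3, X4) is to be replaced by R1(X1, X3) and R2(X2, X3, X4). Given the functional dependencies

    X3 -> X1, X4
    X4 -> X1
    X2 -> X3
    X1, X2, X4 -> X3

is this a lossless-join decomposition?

Common attributes: R1 ∩ R2 = {X3}.
Closure of {X3}: X3 → X1, X4 applies, adding X1, X4. So (X3)⁺ = {X1, X3, X4}.
This closure contains every attribute of R1, so R1 ∩ R2 → R1. The join is lossless.

Yes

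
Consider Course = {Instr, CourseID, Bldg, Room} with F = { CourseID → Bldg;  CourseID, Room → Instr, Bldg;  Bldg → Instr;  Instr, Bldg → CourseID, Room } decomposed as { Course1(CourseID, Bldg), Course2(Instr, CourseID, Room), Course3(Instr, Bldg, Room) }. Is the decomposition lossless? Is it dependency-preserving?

Lossless test (chase): Rows 1 and 2 agree on CourseID; apply CourseID→Bldg and equate their Bldg entries. Rows 1 and 2 agree on Bldg; apply Bldg→Instr and equate their Instr entries. Rows 1 and 2 agree on Instr, Bldg; apply Instr, Bldg→CourseID, Room and equate their CourseID, Room entries. Rows 1 and 3 agree on Instr, Bldg; apply Instr, Bldg→CourseID, Room and equate their CourseID, Room entries. Row 1 is now all distinguished symbols — the join is lossless.
Dependency preservation: CourseID, Room → Instr, Bldg; Instr, Bldg → CourseID, Room are not contained in any single fragment, but the restricted closure of each left-hand side across the fragments still reaches the right-hand side; the remaining FDs each lie inside some fragment. All dependencies are preserved.

lossless and dependency-preserving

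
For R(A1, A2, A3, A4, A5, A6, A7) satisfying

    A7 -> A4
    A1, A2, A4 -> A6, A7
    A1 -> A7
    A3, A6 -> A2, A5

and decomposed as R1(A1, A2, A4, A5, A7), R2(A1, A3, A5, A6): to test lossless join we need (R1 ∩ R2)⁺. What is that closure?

R1 ∩ R2 = {A1, A5}.
A1 → A7 applies, adding A7
A7 → A4 applies, adding A4
Closure: {A1, A4, A5, A7}.

A1, A4, A5, A7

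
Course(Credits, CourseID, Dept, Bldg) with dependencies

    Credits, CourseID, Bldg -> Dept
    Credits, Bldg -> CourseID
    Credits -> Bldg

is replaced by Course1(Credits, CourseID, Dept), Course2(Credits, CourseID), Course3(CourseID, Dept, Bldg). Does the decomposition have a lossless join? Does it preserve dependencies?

lossy and not dependency-preserving

Lossless test (chase): Rows 1 and 2 agree on Credits; apply Credits→Bldg and equate their Bldg entries. Rows 1 and 2 agree on Credits, CourseID, Bldg; apply Credits, CourseID, Bldg→Dept and equate their Dept entries. No row becomes fully distinguished — the join is lossy.
Dependency preservation: the restricted closure of {Credits} across the fragments never reaches {Bldg}, so Credits → Bldg cannot be enforced without a join — not preserved.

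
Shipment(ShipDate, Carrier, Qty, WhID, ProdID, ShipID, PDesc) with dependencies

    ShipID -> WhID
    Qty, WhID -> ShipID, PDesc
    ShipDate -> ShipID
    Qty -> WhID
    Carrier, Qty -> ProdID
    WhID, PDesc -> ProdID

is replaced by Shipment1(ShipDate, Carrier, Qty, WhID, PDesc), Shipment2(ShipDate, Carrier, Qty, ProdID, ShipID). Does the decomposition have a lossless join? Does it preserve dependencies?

lossless but not dependency-preserving

Lossless test: (ShipDate, Carrier, Qty)⁺ = {ShipDate, Carrier, Qty, WhID, ProdID, ShipID, PDesc}, which contains all of one fragment — lossless.
Dependency preservation: the restricted closure of {ShipID} across the fragments never reaches {WhID}, so ShipID → WhID cannot be enforced without a join — not preserved.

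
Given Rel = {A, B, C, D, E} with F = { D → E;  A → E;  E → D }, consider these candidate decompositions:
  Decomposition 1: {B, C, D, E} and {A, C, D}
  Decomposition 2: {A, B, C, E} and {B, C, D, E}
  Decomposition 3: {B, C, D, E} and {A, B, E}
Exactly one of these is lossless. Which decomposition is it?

Decomposition 2

Decomposition 1: common = {C, D}, closure = {C, D, E} → lossy.
Decomposition 2: common = {B, C, E}, closure = {B, C, D, E} → lossless.
Decomposition 3: common = {B, E}, closure = {B, D, E} → lossy.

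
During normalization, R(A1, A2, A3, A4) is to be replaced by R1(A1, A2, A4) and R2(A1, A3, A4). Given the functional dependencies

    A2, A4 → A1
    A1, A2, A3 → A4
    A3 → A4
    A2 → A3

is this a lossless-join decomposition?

No

Common attributes: R1 ∩ R2 = {A1, A4}.
No dependency enlarges {A1, A4}, so (A1, A4)⁺ = {A1, A4}.
The closure contains neither all of R1 = {A1, A2, A4} nor all of R2 = {A1, A3, A4}, so the common attributes are not a superkey of either fragment. The join is lossy.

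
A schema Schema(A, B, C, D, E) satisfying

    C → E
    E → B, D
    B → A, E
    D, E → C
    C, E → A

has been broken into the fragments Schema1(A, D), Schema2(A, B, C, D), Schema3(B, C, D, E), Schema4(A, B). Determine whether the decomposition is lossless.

Yes

Chase test. Columns are A, B, C, D, E; row i has aⱼ where attribute j ∈ Schemai, else bᵢⱼ.
Initial tableau (one row per fragment):
  row 1: a1 b12 b13 a4 b15
  row 2: a1 a2 a3 a4 b25
  row 3: b31 a2 a3 a4 a5
  row 4: a1 a2 b43 b44 b45
Rows 2 and 3 agree on C; apply C→E and equate their E entries.
Rows 2 and 3 agree on B; apply B→A, E and equate their A, E entries.
Rows 2 and 4 agree on B; apply B→A, E and equate their A, E entries.
Rows 2 and 4 agree on E; apply E→B, D and equate their B, D entries.
Rows 2 and 4 agree on D, E; apply D, E→C and equate their C entries.
Row 2 is now all distinguished symbols — the join is lossless.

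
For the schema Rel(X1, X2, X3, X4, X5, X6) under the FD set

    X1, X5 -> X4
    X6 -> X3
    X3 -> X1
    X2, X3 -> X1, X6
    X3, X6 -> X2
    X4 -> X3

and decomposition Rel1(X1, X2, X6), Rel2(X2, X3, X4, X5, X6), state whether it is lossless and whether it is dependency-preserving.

Lossless test: (X2, X6)⁺ = {X1, X2, X3, X6}, which contains all of one fragment — lossless.
Dependency preservation: the restricted closure of {X1, X5} across the fragments never reaches {X4}, so X1, X5 → X4 cannot be enforced without a join — not preserved.

lossless but not dependency-preserving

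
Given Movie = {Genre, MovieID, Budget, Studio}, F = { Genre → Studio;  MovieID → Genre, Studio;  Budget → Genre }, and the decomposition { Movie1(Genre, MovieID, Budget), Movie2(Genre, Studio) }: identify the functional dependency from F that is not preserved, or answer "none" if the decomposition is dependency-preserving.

none

Genre → Studio lies within Movie2.
MovieID → Genre, Studio: restricted closure across fragments reaches Genre, Studio.
Budget → Genre lies within Movie1.
Every dependency is enforceable on the fragments, so the decomposition is dependency-preserving.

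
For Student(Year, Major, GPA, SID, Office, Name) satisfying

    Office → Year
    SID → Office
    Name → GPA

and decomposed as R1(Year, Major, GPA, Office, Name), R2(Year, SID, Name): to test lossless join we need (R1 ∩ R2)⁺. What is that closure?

Year, GPA, Name

R1 ∩ R2 = {Year, Name}.
Name → GPA applies, adding GPA
Closure: {Year, GPA, Name}.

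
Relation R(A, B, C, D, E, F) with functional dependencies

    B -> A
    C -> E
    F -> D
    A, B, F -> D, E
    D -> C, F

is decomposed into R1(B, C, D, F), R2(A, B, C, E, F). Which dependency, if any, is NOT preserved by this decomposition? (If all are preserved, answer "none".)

B → A lies within R2.
C → E lies within R2.
F → D lies within R1.
A, B, F → D, E: restricted closure across fragments reaches D, E.
D → C, F lies within R1.
Every dependency is enforceable on the fragments, so the decomposition is dependency-preserving.

none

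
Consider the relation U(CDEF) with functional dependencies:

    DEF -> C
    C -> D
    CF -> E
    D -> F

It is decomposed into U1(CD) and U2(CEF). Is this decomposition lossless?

Common attributes: U1 ∩ U2 = {C}.
Closure of {C}: C → D applies, adding D; D → F applies, adding F; CF → E applies, adding E. So (C)⁺ = {CDEF}.
This closure contains every attribute of U1, so U1 ∩ U2 → U1. The join is lossless.

Yes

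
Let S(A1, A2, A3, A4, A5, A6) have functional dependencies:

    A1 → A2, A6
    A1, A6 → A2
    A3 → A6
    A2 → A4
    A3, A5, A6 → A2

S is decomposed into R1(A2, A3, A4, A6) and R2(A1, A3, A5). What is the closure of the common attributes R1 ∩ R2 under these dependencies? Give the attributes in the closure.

A3, A6

R1 ∩ R2 = {A3}.
A3 → A6 applies, adding A6
Closure: {A3, A6}.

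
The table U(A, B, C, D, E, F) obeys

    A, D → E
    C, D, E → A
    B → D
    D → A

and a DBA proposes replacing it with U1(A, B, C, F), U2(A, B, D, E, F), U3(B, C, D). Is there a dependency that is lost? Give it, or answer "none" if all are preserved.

none

A, D → E lies within U2.
C, D, E → A: restricted closure across fragments reaches A.
B → D lies within U2.
D → A lies within U2.
Every dependency is enforceable on the fragments, so the decomposition is dependency-preserving.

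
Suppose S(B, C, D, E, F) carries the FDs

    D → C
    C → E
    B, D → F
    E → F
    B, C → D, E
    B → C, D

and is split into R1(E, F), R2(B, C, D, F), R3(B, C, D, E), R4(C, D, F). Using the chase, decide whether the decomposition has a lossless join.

Yes

Chase test. Columns are B, C, D, E, F; row i has aⱼ where attribute j ∈ Ri, else bᵢⱼ.
Initial tableau (one row per fragment):
  row 1: b11 b12 b13 a4 a5
  row 2: a1 a2 a3 b24 a5
  row 3: a1 a2 a3 a4 b35
  row 4: b41 a2 a3 b44 a5
Rows 2 and 3 agree on C; apply C→E and equate their E entries.
Rows 2 and 4 agree on C; apply C→E and equate their E entries.
Rows 2 and 3 agree on B, D; apply B, D→F and equate their F entries.
Row 2 is now all distinguished symbols — the join is lossless.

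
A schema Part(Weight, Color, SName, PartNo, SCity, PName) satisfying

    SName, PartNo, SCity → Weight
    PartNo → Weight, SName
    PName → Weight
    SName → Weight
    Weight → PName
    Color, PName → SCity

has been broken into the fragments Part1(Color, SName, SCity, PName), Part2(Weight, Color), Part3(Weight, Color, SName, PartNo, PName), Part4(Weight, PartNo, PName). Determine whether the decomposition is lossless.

Yes

Chase test. Columns are Weight, Color, SName, PartNo, SCity, PName; row i has aⱼ where attribute j ∈ Parti, else bᵢⱼ.
Initial tableau (one row per fragment):
  row 1: b11 a2 a3 b14 a5 a6
  row 2: a1 a2 b23 b24 b25 b26
  row 3: a1 a2 a3 a4 b35 a6
  row 4: a1 b42 b43 a4 b45 a6
Rows 3 and 4 agree on PartNo; apply PartNo→Weight, SName and equate their Weight, SName entries.
Rows 1 and 3 agree on PName; apply PName→Weight and equate their Weight entries.
Rows 1 and 2 agree on Weight; apply Weight→PName and equate their PName entries.
Rows 1 and 2 agree on Color, PName; apply Color, PName→SCity and equate their SCity entries.
Rows 1 and 3 agree on Color, PName; apply Color, PName→SCity and equate their SCity entries.
Row 3 is now all distinguished symbols — the join is lossless.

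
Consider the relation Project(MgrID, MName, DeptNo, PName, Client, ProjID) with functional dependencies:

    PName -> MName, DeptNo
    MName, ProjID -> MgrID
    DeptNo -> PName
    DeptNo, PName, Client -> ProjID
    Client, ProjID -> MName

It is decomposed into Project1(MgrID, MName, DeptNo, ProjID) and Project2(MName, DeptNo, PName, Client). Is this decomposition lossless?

Common attributes: Project1 ∩ Project2 = {MName, DeptNo}.
Closure of {MName, DeptNo}: DeptNo → PName applies, adding PName. So (MName, DeptNo)⁺ = {MName, DeptNo, PName}.
The closure contains neither all of Project1 = {MgrID, MName, DeptNo, ProjID} nor all of Project2 = {MName, DeptNo, PName, Client}, so the common attributes are not a superkey of either fragment. The join is lossy.

No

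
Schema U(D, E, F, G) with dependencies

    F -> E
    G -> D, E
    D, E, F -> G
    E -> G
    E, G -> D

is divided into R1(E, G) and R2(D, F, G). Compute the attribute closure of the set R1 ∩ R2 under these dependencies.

R1 ∩ R2 = {G}.
G → D, E applies, adding D, E
Closure: {D, E, G}.

D, E, G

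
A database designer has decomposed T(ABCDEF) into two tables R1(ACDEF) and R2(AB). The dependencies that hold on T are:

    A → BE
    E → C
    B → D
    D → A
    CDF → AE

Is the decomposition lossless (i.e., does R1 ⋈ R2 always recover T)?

Common attributes: R1 ∩ R2 = {A}.
Closure of {A}: A → BE applies, adding BE; E → C applies, adding C; B → D applies, adding D. So (A)⁺ = {ABCDE}.
This closure contains every attribute of R2, so R1 ∩ R2 → R2. The join is lossless.

Yes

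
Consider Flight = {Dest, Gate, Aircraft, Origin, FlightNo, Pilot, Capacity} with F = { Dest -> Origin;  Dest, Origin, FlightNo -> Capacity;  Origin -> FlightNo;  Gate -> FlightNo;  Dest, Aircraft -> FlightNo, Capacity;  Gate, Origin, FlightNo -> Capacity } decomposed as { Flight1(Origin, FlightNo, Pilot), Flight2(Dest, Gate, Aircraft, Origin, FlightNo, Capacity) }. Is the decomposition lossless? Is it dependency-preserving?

Lossless test: (Origin, FlightNo)⁺ = {Origin, FlightNo}, which is a superkey of neither fragment — lossy.
Dependency preservation: every FD's attributes lie within a single fragment, so each can be enforced locally — preserved.

lossy but dependency-preserving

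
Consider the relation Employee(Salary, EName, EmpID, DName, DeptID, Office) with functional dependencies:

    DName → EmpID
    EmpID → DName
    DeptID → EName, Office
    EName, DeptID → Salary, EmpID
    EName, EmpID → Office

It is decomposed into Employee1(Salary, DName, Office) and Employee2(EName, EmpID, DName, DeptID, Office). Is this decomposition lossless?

No

Common attributes: Employee1 ∩ Employee2 = {DName, Office}.
Closure of {DName, Office}: DName → EmpID applies, adding EmpID. So (DName, Office)⁺ = {EmpID, DName, Office}.
The closure contains neither all of Employee1 = {Salary, DName, Office} nor all of Employee2 = {EName, EmpID, DName, DeptID, Office}, so the common attributes are not a superkey of either fragment. The join is lossy.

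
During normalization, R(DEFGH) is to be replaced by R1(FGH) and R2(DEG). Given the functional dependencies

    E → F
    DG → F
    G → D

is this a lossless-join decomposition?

Common attributes: R1 ∩ R2 = {G}.
Closure of {G}: G → D applies, adding D; DG → F applies, adding F. So (G)⁺ = {DFG}.
The closure contains neither all of R1 = {FGH} nor all of R2 = {DEG}, so the common attributes are not a superkey of either fragment. The join is lossy.

No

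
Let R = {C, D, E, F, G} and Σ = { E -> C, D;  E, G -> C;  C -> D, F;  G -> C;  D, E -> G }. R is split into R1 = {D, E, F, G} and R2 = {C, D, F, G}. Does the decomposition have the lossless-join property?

Yes

Common attributes: R1 ∩ R2 = {D, F, G}.
Closure of {D, F, G}: G → C applies, adding C. So (D, F, G)⁺ = {C, D, F, G}.
This closure contains every attribute of R2, so R1 ∩ R2 → R2. The join is lossless.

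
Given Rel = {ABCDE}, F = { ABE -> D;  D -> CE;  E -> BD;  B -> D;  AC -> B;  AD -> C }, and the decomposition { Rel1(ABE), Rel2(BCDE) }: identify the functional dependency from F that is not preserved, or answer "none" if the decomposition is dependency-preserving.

AC -> B

Check AC → B: no single fragment contains all of {ABC}, and the restricted closure of {AC} across the fragments never reaches {B}.
ABE → D is preserved.
D → CE is preserved.
E → BD is preserved.
B → D is preserved.
AD → C is preserved.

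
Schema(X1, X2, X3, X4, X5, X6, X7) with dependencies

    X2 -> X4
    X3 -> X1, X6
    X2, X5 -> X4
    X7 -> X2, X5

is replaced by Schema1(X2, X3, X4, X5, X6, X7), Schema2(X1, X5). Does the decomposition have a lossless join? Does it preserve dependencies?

lossy and not dependency-preserving

Lossless test: (X5)⁺ = {X5}, which is a superkey of neither fragment — lossy.
Dependency preservation: the restricted closure of {X3} across the fragments never reaches {X1, X6}, so X3 → X1, X6 cannot be enforced without a join — not preserved.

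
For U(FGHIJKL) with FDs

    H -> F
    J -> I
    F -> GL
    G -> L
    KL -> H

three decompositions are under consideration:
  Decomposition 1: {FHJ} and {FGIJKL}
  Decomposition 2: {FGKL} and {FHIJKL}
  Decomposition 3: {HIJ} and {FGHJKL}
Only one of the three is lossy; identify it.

Decomposition 1: common = {FJ}, closure = {FGIJL} → lossy.
Decomposition 2: common = {FKL}, closure = {FGHKL} → lossless.
Decomposition 3: common = {HJ}, closure = {FGHIJL} → lossless.

Decomposition 1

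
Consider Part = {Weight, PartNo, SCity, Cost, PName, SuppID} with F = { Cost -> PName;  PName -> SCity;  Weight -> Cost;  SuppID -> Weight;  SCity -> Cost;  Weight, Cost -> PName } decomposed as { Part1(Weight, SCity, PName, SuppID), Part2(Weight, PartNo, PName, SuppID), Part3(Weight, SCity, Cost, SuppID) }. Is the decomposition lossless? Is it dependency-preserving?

Lossless test (chase): Rows 1 and 2 agree on PName; apply PName→SCity and equate their SCity entries. Rows 1 and 2 agree on Weight; apply Weight→Cost and equate their Cost entries. Rows 1 and 3 agree on Weight; apply Weight→Cost and equate their Cost entries. Rows 1 and 3 agree on Weight, Cost; apply Weight, Cost→PName and equate their PName entries. Row 2 is now all distinguished symbols — the join is lossless.
Dependency preservation: Cost → PName; Weight, Cost → PName are not contained in any single fragment, but the restricted closure of each left-hand side across the fragments still reaches the right-hand side; the remaining FDs each lie inside some fragment. All dependencies are preserved.

lossless and dependency-preserving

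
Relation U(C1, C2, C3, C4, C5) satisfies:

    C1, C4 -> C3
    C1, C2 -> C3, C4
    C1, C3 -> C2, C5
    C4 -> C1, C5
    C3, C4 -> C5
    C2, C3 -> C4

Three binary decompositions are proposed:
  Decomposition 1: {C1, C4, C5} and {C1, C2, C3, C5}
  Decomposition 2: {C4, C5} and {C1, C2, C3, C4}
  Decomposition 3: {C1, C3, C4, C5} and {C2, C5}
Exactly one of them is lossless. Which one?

Decomposition 2

Decomposition 1: common = {C1, C5}, closure = {C1, C5} → lossy.
Decomposition 2: common = {C4}, closure = {C1, C2, C3, C4, C5} → lossless.
Decomposition 3: common = {C5}, closure = {C5} → lossy.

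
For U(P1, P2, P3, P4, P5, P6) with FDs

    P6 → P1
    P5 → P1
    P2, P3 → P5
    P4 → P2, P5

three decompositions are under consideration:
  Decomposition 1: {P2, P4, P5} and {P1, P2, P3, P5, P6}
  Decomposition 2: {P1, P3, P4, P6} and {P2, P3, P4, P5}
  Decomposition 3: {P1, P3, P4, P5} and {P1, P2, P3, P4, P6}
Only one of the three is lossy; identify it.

Decomposition 1: common = {P2, P5}, closure = {P1, P2, P5} → lossy.
Decomposition 2: common = {P3, P4}, closure = {P1, P2, P3, P4, P5} → lossless.
Decomposition 3: common = {P1, P3, P4}, closure = {P1, P2, P3, P4, P5} → lossless.

Decomposition 1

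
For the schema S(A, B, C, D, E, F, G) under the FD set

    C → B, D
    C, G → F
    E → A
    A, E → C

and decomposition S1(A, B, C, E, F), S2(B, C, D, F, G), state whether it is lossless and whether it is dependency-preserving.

Lossless test: (B, C, F)⁺ = {B, C, D, F}, which is a superkey of neither fragment — lossy.
Dependency preservation: every FD's attributes lie within a single fragment, so each can be enforced locally — preserved.

lossy but dependency-preserving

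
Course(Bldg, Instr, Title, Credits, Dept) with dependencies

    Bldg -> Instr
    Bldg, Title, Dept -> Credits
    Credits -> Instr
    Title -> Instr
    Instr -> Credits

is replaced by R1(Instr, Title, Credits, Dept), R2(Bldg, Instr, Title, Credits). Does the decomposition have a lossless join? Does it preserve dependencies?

lossy but dependency-preserving

Lossless test: (Instr, Title, Credits)⁺ = {Instr, Title, Credits}, which is a superkey of neither fragment — lossy.
Dependency preservation: Bldg, Title, Dept → Credits is not contained in any single fragment, but the restricted closure of its left-hand side across the fragments still reaches the right-hand side; the remaining FDs each lie inside some fragment. All dependencies are preserved.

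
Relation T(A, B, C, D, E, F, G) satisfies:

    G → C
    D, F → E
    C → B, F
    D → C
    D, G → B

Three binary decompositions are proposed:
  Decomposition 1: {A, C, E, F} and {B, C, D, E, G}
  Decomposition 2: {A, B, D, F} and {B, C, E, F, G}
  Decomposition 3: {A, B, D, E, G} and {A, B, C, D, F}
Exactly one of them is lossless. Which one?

Decomposition 1: common = {C, E}, closure = {B, C, E, F} → lossy.
Decomposition 2: common = {B, F}, closure = {B, F} → lossy.
Decomposition 3: common = {A, B, D}, closure = {A, B, C, D, E, F} → lossless.

Decomposition 3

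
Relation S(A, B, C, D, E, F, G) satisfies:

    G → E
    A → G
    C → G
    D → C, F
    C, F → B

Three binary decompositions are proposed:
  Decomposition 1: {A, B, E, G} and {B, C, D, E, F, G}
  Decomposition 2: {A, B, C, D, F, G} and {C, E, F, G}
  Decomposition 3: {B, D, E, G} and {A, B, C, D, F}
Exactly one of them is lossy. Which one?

Decomposition 1

Decomposition 1: common = {B, E, G}, closure = {B, E, G} → lossy.
Decomposition 2: common = {C, F, G}, closure = {B, C, E, F, G} → lossless.
Decomposition 3: common = {B, D}, closure = {B, C, D, E, F, G} → lossless.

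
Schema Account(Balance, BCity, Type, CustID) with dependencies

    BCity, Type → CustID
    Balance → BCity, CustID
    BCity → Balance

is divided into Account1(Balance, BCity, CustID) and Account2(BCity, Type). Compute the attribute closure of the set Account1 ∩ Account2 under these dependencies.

Balance, BCity, CustID

Account1 ∩ Account2 = {BCity}.
BCity → Balance applies, adding Balance
Balance → BCity, CustID applies, adding CustID
Closure: {Balance, BCity, CustID}.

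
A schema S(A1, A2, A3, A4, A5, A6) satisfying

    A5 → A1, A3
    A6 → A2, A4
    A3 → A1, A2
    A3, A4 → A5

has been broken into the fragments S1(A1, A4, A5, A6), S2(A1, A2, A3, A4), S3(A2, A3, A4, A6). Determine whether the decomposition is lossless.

Chase test. Columns are A1, A2, A3, A4, A5, A6; row i has aⱼ where attribute j ∈ Si, else bᵢⱼ.
Initial tableau (one row per fragment):
  row 1: a1 b12 b13 a4 a5 a6
  row 2: a1 a2 a3 a4 b25 b26
  row 3: b31 a2 a3 a4 b35 a6
Rows 1 and 3 agree on A6; apply A6→A2, A4 and equate their A2, A4 entries.
Rows 2 and 3 agree on A3; apply A3→A1, A2 and equate their A1, A2 entries.
Rows 2 and 3 agree on A3, A4; apply A3, A4→A5 and equate their A5 entries.
No row becomes fully distinguished — the join is lossy.

No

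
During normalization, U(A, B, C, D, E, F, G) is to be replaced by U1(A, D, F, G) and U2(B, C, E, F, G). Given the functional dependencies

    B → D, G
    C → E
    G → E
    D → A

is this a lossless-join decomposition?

Common attributes: U1 ∩ U2 = {F, G}.
Closure of {F, G}: G → E applies, adding E. So (F, G)⁺ = {E, F, G}.
The closure contains neither all of U1 = {A, D, F, G} nor all of U2 = {B, C, E, F, G}, so the common attributes are not a superkey of either fragment. The join is lossy.

No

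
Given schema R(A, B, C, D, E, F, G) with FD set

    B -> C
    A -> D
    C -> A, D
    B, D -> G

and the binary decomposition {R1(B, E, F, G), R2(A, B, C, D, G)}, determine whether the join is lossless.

Common attributes: R1 ∩ R2 = {B, G}.
Closure of {B, G}: B → C applies, adding C; C → A, D applies, adding A, D. So (B, G)⁺ = {A, B, C, D, G}.
This closure contains every attribute of R2, so R1 ∩ R2 → R2. The join is lossless.

Yes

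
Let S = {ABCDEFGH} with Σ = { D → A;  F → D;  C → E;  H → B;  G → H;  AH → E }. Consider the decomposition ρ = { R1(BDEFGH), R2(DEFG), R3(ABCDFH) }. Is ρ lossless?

No

Chase test. Columns are ABCDEFGH; row i has aⱼ where attribute j ∈ Ri, else bᵢⱼ.
Initial tableau (one row per fragment):
  row 1: b11 a2 b13 a4 a5 a6 a7 a8
  row 2: b21 b22 b23 a4 a5 a6 a7 b28
  row 3: a1 a2 a3 a4 b35 a6 b37 a8
Rows 1 and 2 agree on D; apply D→A and equate their A entries.
Rows 1 and 3 agree on D; apply D→A and equate their A entries.
Rows 1 and 2 agree on G; apply G→H and equate their H entries.
Rows 1 and 3 agree on AH; apply AH→E and equate their E entries.
Rows 1 and 2 agree on H; apply H→B and equate their B entries.
No row becomes fully distinguished — the join is lossy.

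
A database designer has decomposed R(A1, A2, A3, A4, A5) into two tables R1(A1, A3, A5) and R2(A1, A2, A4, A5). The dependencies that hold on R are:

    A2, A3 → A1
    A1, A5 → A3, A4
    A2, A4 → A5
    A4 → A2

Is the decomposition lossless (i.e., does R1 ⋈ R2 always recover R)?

Common attributes: R1 ∩ R2 = {A1, A5}.
Closure of {A1, A5}: A1, A5 → A3, A4 applies, adding A3, A4; A4 → A2 applies, adding A2. So (A1, A5)⁺ = {A1, A2, A3, A4, A5}.
This closure contains every attribute of R1, so R1 ∩ R2 → R1. The join is lossless.

Yes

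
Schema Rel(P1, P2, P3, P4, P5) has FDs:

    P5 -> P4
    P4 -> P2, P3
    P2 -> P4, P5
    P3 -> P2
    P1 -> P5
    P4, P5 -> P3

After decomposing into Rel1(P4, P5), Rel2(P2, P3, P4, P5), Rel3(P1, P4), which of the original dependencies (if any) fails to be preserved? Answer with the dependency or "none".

P5 → P4 lies within Rel1.
P4 → P2, P3 lies within Rel2.
P2 → P4, P5 lies within Rel2.
P3 → P2 lies within Rel2.
P1 → P5: restricted closure across fragments reaches P5.
P4, P5 → P3 lies within Rel2.
Every dependency is enforceable on the fragments, so the decomposition is dependency-preserving.

none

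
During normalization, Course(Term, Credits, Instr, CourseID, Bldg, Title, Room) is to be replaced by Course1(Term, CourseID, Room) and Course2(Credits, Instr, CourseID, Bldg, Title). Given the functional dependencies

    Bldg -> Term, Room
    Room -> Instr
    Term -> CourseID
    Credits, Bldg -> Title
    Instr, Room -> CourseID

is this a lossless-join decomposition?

No

Common attributes: Course1 ∩ Course2 = {CourseID}.
No dependency enlarges {CourseID}, so (CourseID)⁺ = {CourseID}.
The closure contains neither all of Course1 = {Term, CourseID, Room} nor all of Course2 = {Credits, Instr, CourseID, Bldg, Title}, so the common attributes are not a superkey of either fragment. The join is lossy.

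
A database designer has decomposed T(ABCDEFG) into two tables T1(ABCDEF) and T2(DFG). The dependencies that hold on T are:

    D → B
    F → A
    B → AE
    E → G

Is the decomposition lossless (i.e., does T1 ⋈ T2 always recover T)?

Common attributes: T1 ∩ T2 = {DF}.
Closure of {DF}: D → B applies, adding B; F → A applies, adding A; B → AE applies, adding E; E → G applies, adding G. So (DF)⁺ = {ABDEFG}.
This closure contains every attribute of T2, so T1 ∩ T2 → T2. The join is lossless.

Yes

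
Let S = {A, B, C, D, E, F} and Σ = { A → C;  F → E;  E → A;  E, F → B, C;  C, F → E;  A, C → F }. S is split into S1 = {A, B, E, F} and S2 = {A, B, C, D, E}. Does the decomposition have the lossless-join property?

Common attributes: S1 ∩ S2 = {A, B, E}.
Closure of {A, B, E}: A → C applies, adding C; A, C → F applies, adding F. So (A, B, E)⁺ = {A, B, C, E, F}.
This closure contains every attribute of S1, so S1 ∩ S2 → S1. The join is lossless.

Yes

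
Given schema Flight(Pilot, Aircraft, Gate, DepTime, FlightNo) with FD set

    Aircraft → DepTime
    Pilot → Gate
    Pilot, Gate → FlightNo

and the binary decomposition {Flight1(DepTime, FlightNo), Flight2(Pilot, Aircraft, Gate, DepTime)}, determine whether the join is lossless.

No

Common attributes: Flight1 ∩ Flight2 = {DepTime}.
No dependency enlarges {DepTime}, so (DepTime)⁺ = {DepTime}.
The closure contains neither all of Flight1 = {DepTime, FlightNo} nor all of Flight2 = {Pilot, Aircraft, Gate, DepTime}, so the common attributes are not a superkey of either fragment. The join is lossy.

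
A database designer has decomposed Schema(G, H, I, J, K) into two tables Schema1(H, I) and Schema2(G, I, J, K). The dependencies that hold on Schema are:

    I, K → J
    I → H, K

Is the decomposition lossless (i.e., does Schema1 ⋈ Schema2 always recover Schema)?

Yes

Common attributes: Schema1 ∩ Schema2 = {I}.
Closure of {I}: I → H, K applies, adding H, K; I, K → J applies, adding J. So (I)⁺ = {H, I, J, K}.
This closure contains every attribute of Schema1, so Schema1 ∩ Schema2 → Schema1. The join is lossless.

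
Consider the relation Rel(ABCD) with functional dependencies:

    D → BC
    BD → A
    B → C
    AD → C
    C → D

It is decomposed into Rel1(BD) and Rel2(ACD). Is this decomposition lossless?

Yes

Common attributes: Rel1 ∩ Rel2 = {D}.
Closure of {D}: D → BC applies, adding BC; BD → A applies, adding A. So (D)⁺ = {ABCD}.
This closure contains every attribute of Rel1, so Rel1 ∩ Rel2 → Rel1. The join is lossless.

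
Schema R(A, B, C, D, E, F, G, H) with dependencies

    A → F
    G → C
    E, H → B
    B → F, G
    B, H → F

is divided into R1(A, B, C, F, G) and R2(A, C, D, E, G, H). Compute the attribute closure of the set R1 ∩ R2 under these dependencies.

R1 ∩ R2 = {A, C, G}.
A → F applies, adding F
Closure: {A, C, F, G}.

A, C, F, G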